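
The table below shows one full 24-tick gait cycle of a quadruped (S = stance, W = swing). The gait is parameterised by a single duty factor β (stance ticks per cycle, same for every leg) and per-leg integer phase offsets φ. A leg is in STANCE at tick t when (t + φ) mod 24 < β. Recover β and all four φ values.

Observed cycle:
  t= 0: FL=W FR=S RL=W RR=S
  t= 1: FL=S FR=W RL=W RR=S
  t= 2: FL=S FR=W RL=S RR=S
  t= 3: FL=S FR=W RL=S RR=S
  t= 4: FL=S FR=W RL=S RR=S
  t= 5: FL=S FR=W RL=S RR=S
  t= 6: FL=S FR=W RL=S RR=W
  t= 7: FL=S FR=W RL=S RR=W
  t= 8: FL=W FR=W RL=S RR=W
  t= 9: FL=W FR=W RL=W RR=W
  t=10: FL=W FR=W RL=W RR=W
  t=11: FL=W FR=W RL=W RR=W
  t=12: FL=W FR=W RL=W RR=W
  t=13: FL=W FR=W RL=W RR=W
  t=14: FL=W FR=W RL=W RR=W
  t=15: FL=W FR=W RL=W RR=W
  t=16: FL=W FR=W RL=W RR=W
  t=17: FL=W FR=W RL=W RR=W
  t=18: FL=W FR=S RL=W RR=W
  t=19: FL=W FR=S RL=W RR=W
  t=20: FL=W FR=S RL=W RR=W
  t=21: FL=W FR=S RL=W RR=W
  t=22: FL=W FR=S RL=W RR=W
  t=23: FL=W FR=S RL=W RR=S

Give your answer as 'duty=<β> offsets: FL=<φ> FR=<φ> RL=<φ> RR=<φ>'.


duty=7 offsets: FL=23 FR=6 RL=22 RR=1

duty β = stance ticks per leg = 7
FL: stance ticks = 7; W→S at t=1 → φ=23
FR: stance ticks = 7; W→S at t=18 → φ=6
RL: stance ticks = 7; W→S at t=2 → φ=22
RR: stance ticks = 7; W→S at t=23 → φ=1


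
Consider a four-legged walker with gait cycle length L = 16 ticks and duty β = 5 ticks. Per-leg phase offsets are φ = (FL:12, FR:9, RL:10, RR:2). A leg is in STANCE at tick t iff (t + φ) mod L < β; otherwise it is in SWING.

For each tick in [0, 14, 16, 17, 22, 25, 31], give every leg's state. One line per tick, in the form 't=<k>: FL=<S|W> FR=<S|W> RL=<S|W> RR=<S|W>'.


t=0: phase=(12,9,10,2) vs β=5 → FL=W FR=W RL=W RR=S
t=14: phase=(10,7,8,0) vs β=5 → FL=W FR=W RL=W RR=S
t=16: phase=(12,9,10,2) vs β=5 → FL=W FR=W RL=W RR=S
t=17: phase=(13,10,11,3) vs β=5 → FL=W FR=W RL=W RR=S
t=22: phase=(2,15,0,8) vs β=5 → FL=S FR=W RL=S RR=W
t=25: phase=(5,2,3,11) vs β=5 → FL=W FR=S RL=S RR=W
t=31: phase=(11,8,9,1) vs β=5 → FL=W FR=W RL=W RR=S

t=0: FL=W FR=W RL=W RR=S
t=14: FL=W FR=W RL=W RR=S
t=16: FL=W FR=W RL=W RR=S
t=17: FL=W FR=W RL=W RR=S
t=22: FL=S FR=W RL=S RR=W
t=25: FL=W FR=S RL=S RR=W
t=31: FL=W FR=W RL=W RR=S


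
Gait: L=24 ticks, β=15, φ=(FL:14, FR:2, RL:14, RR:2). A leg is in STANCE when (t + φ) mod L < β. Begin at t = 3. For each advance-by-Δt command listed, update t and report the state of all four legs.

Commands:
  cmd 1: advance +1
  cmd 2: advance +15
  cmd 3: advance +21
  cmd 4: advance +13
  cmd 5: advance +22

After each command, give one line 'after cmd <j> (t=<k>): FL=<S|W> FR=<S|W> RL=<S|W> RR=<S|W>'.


after cmd 1 (t=4): FL=W FR=S RL=W RR=S
after cmd 2 (t=19): FL=S FR=W RL=S RR=W
after cmd 3 (t=40): FL=S FR=W RL=S RR=W
after cmd 4 (t=53): FL=W FR=S RL=W RR=S
after cmd 5 (t=75): FL=W FR=S RL=W RR=S

start t=3: FL=W FR=S RL=W RR=S
cmd 1: advance +1 → t=4, phase=(18,6,18,6) → FL=W FR=S RL=W RR=S
cmd 2: advance +15 → t=19, phase=(9,21,9,21) → FL=S FR=W RL=S RR=W
cmd 3: advance +21 → t=40, phase=(6,18,6,18) → FL=S FR=W RL=S RR=W
cmd 4: advance +13 → t=53, phase=(19,7,19,7) → FL=W FR=S RL=W RR=S
cmd 5: advance +22 → t=75, phase=(17,5,17,5) → FL=W FR=S RL=W RR=S


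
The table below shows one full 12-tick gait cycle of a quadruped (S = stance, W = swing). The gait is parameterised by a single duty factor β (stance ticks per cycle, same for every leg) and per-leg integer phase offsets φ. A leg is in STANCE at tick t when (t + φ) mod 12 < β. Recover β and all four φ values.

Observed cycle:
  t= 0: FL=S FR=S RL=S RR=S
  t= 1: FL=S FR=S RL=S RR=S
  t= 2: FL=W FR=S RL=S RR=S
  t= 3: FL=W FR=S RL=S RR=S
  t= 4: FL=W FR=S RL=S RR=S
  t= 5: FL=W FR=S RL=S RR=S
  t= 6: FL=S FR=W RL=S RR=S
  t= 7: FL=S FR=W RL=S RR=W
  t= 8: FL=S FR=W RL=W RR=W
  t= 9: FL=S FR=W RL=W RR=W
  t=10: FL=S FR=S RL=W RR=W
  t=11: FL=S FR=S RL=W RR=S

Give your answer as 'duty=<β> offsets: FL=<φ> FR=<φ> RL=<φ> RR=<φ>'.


duty β = stance ticks per leg = 8
FL: stance ticks = 8; W→S at t=6 → φ=6
FR: stance ticks = 8; W→S at t=10 → φ=2
RL: stance ticks = 8; W→S at t=0 → φ=0
RR: stance ticks = 8; W→S at t=11 → φ=1

duty=8 offsets: FL=6 FR=2 RL=0 RR=1


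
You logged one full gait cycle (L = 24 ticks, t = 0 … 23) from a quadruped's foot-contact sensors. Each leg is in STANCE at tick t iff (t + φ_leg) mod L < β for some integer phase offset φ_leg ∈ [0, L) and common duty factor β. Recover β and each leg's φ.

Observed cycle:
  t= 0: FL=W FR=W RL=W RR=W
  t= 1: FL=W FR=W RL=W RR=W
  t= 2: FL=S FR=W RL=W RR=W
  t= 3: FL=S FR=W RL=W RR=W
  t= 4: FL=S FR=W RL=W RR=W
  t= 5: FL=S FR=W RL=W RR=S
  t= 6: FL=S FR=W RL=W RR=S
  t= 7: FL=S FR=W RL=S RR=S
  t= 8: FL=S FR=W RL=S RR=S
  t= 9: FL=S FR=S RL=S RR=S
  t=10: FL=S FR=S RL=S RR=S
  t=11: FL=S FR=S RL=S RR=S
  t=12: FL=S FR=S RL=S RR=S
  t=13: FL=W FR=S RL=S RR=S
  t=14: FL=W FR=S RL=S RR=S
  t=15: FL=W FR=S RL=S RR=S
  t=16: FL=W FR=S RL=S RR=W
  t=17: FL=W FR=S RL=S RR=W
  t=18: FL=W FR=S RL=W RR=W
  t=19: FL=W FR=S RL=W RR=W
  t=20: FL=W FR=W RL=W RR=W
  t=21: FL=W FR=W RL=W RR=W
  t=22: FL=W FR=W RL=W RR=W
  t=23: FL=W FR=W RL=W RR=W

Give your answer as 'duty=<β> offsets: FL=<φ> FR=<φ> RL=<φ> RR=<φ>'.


duty β = stance ticks per leg = 11
FL: stance ticks = 11; W→S at t=2 → φ=22
FR: stance ticks = 11; W→S at t=9 → φ=15
RL: stance ticks = 11; W→S at t=7 → φ=17
RR: stance ticks = 11; W→S at t=5 → φ=19

duty=11 offsets: FL=22 FR=15 RL=17 RR=19


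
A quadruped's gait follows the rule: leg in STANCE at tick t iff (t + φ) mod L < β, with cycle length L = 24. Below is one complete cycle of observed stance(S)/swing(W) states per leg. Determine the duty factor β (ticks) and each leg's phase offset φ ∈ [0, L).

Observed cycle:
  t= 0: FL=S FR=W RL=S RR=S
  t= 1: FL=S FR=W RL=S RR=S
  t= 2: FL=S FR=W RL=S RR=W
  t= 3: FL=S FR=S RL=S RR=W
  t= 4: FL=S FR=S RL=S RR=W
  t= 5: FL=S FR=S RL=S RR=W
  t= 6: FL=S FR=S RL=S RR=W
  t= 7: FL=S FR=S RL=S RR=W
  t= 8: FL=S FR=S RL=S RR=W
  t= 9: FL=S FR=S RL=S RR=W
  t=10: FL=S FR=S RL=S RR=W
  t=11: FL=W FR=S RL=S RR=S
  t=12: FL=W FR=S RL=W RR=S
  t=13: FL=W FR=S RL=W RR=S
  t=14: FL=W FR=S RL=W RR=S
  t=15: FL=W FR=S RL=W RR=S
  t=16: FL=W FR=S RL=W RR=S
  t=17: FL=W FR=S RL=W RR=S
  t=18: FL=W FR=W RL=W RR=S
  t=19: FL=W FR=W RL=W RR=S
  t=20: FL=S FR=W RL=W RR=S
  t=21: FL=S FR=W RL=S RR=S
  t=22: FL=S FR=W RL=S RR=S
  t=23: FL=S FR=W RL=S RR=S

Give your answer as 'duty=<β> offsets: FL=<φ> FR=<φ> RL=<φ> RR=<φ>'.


duty=15 offsets: FL=4 FR=21 RL=3 RR=13

duty β = stance ticks per leg = 15
FL: stance ticks = 15; W→S at t=20 → φ=4
FR: stance ticks = 15; W→S at t=3 → φ=21
RL: stance ticks = 15; W→S at t=21 → φ=3
RR: stance ticks = 15; W→S at t=11 → φ=13


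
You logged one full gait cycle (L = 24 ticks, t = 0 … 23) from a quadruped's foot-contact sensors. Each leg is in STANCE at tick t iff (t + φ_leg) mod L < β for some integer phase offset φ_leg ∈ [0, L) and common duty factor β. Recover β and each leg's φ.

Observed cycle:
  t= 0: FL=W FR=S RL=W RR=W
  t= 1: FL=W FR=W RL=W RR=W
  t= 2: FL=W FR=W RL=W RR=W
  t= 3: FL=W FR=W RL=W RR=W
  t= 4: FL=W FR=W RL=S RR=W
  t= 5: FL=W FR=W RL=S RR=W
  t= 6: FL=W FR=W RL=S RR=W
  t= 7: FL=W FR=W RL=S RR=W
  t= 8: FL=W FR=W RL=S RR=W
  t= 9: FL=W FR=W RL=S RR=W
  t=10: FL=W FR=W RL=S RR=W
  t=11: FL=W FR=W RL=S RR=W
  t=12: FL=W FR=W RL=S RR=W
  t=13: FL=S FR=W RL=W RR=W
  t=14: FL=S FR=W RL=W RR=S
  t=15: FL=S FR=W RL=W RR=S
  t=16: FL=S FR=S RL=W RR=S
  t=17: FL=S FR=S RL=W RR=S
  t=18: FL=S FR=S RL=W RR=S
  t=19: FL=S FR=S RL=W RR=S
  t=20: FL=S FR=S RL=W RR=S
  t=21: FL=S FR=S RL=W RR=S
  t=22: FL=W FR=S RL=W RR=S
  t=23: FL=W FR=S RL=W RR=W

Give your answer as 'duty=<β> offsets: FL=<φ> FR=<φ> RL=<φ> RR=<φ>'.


duty=9 offsets: FL=11 FR=8 RL=20 RR=10

duty β = stance ticks per leg = 9
FL: stance ticks = 9; W→S at t=13 → φ=11
FR: stance ticks = 9; W→S at t=16 → φ=8
RL: stance ticks = 9; W→S at t=4 → φ=20
RR: stance ticks = 9; W→S at t=14 → φ=10


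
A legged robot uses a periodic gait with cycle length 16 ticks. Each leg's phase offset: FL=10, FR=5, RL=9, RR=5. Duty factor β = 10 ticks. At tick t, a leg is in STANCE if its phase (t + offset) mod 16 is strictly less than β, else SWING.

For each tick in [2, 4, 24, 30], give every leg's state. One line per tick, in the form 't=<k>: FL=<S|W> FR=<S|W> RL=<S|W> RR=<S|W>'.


t=2: phase=(12,7,11,7) vs β=10 → FL=W FR=S RL=W RR=S
t=4: phase=(14,9,13,9) vs β=10 → FL=W FR=S RL=W RR=S
t=24: phase=(2,13,1,13) vs β=10 → FL=S FR=W RL=S RR=W
t=30: phase=(8,3,7,3) vs β=10 → FL=S FR=S RL=S RR=S

t=2: FL=W FR=S RL=W RR=S
t=4: FL=W FR=S RL=W RR=S
t=24: FL=S FR=W RL=S RR=W
t=30: FL=S FR=S RL=S RR=S


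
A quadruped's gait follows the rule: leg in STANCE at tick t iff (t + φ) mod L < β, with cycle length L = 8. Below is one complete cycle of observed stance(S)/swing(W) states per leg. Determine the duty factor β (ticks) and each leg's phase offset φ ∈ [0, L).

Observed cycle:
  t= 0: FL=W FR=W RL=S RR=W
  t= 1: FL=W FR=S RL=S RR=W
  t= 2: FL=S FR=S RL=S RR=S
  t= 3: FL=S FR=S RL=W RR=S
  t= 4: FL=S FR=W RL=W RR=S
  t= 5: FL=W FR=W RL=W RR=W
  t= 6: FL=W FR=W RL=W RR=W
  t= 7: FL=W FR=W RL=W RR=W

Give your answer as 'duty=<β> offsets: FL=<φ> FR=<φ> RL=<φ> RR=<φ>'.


duty β = stance ticks per leg = 3
FL: stance ticks = 3; W→S at t=2 → φ=6
FR: stance ticks = 3; W→S at t=1 → φ=7
RL: stance ticks = 3; W→S at t=0 → φ=0
RR: stance ticks = 3; W→S at t=2 → φ=6

duty=3 offsets: FL=6 FR=7 RL=0 RR=6


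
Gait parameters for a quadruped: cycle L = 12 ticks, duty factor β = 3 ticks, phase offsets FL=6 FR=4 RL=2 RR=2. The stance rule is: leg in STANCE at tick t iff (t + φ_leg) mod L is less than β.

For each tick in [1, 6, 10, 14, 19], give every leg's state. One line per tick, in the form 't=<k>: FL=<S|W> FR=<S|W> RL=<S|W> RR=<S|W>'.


t=1: FL=W FR=W RL=W RR=W
t=6: FL=S FR=W RL=W RR=W
t=10: FL=W FR=S RL=S RR=S
t=14: FL=W FR=W RL=W RR=W
t=19: FL=S FR=W RL=W RR=W

t=1: phase=(7,5,3,3) vs β=3 → FL=W FR=W RL=W RR=W
t=6: phase=(0,10,8,8) vs β=3 → FL=S FR=W RL=W RR=W
t=10: phase=(4,2,0,0) vs β=3 → FL=W FR=S RL=S RR=S
t=14: phase=(8,6,4,4) vs β=3 → FL=W FR=W RL=W RR=W
t=19: phase=(1,11,9,9) vs β=3 → FL=S FR=W RL=W RR=W


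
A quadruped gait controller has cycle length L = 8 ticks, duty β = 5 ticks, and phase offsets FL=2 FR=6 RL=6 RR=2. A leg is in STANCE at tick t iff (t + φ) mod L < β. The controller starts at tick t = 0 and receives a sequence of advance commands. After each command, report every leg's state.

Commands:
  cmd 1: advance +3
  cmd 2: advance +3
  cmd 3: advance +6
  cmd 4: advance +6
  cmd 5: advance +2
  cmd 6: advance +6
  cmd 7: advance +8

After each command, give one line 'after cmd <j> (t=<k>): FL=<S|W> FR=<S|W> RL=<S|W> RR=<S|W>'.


after cmd 1 (t=3): FL=W FR=S RL=S RR=W
after cmd 2 (t=6): FL=S FR=S RL=S RR=S
after cmd 3 (t=12): FL=W FR=S RL=S RR=W
after cmd 4 (t=18): FL=S FR=S RL=S RR=S
after cmd 5 (t=20): FL=W FR=S RL=S RR=W
after cmd 6 (t=26): FL=S FR=S RL=S RR=S
after cmd 7 (t=34): FL=S FR=S RL=S RR=S

start t=0: FL=S FR=W RL=W RR=S
cmd 1: advance +3 → t=3, phase=(5,1,1,5) → FL=W FR=S RL=S RR=W
cmd 2: advance +3 → t=6, phase=(0,4,4,0) → FL=S FR=S RL=S RR=S
cmd 3: advance +6 → t=12, phase=(6,2,2,6) → FL=W FR=S RL=S RR=W
cmd 4: advance +6 → t=18, phase=(4,0,0,4) → FL=S FR=S RL=S RR=S
cmd 5: advance +2 → t=20, phase=(6,2,2,6) → FL=W FR=S RL=S RR=W
cmd 6: advance +6 → t=26, phase=(4,0,0,4) → FL=S FR=S RL=S RR=S
cmd 7: advance +8 → t=34, phase=(4,0,0,4) → FL=S FR=S RL=S RR=S


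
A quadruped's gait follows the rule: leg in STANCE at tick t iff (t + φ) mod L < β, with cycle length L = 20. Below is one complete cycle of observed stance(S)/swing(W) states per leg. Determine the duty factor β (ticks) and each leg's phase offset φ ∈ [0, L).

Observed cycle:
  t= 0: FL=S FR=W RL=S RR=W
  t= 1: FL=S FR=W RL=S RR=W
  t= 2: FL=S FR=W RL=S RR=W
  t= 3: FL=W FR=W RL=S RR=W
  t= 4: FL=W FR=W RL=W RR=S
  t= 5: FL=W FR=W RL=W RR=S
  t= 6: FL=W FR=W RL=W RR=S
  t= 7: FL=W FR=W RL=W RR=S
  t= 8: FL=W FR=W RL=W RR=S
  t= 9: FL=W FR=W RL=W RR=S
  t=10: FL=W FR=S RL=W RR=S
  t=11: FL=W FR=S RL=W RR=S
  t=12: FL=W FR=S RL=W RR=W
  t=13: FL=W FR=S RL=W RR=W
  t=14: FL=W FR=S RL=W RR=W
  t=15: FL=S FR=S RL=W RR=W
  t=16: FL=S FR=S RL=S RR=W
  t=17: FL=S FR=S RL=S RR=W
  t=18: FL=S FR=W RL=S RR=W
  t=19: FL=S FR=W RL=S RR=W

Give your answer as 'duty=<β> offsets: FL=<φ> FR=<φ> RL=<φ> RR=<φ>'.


duty=8 offsets: FL=5 FR=10 RL=4 RR=16

duty β = stance ticks per leg = 8
FL: stance ticks = 8; W→S at t=15 → φ=5
FR: stance ticks = 8; W→S at t=10 → φ=10
RL: stance ticks = 8; W→S at t=16 → φ=4
RR: stance ticks = 8; W→S at t=4 → φ=16


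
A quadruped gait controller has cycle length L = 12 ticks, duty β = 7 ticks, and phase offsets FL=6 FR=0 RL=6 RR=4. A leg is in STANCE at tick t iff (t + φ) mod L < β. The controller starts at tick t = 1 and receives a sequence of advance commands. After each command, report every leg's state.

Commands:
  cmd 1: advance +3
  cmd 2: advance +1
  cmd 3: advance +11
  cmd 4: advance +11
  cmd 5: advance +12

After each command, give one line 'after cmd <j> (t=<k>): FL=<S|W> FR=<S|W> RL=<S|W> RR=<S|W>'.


after cmd 1 (t=4): FL=W FR=S RL=W RR=W
after cmd 2 (t=5): FL=W FR=S RL=W RR=W
after cmd 3 (t=16): FL=W FR=S RL=W RR=W
after cmd 4 (t=27): FL=W FR=S RL=W RR=W
after cmd 5 (t=39): FL=W FR=S RL=W RR=W

start t=1: FL=W FR=S RL=W RR=S
cmd 1: advance +3 → t=4, phase=(10,4,10,8) → FL=W FR=S RL=W RR=W
cmd 2: advance +1 → t=5, phase=(11,5,11,9) → FL=W FR=S RL=W RR=W
cmd 3: advance +11 → t=16, phase=(10,4,10,8) → FL=W FR=S RL=W RR=W
cmd 4: advance +11 → t=27, phase=(9,3,9,7) → FL=W FR=S RL=W RR=W
cmd 5: advance +12 → t=39, phase=(9,3,9,7) → FL=W FR=S RL=W RR=W


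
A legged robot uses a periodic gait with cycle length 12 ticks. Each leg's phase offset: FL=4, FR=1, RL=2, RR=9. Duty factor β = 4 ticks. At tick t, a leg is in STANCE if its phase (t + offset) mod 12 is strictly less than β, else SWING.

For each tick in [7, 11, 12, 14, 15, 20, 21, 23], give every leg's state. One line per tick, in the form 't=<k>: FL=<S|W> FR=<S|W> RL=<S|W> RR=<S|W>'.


t=7: FL=W FR=W RL=W RR=W
t=11: FL=S FR=S RL=S RR=W
t=12: FL=W FR=S RL=S RR=W
t=14: FL=W FR=S RL=W RR=W
t=15: FL=W FR=W RL=W RR=S
t=20: FL=S FR=W RL=W RR=W
t=21: FL=S FR=W RL=W RR=W
t=23: FL=S FR=S RL=S RR=W

t=7: phase=(11,8,9,4) vs β=4 → FL=W FR=W RL=W RR=W
t=11: phase=(3,0,1,8) vs β=4 → FL=S FR=S RL=S RR=W
t=12: phase=(4,1,2,9) vs β=4 → FL=W FR=S RL=S RR=W
t=14: phase=(6,3,4,11) vs β=4 → FL=W FR=S RL=W RR=W
t=15: phase=(7,4,5,0) vs β=4 → FL=W FR=W RL=W RR=S
t=20: phase=(0,9,10,5) vs β=4 → FL=S FR=W RL=W RR=W
t=21: phase=(1,10,11,6) vs β=4 → FL=S FR=W RL=W RR=W
t=23: phase=(3,0,1,8) vs β=4 → FL=S FR=S RL=S RR=W


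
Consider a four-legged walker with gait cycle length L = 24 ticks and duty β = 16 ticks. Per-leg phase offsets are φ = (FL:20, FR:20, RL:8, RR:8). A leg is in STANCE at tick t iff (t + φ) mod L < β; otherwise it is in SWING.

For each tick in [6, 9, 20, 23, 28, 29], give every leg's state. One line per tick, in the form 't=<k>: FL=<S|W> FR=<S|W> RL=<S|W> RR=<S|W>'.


t=6: phase=(2,2,14,14) vs β=16 → FL=S FR=S RL=S RR=S
t=9: phase=(5,5,17,17) vs β=16 → FL=S FR=S RL=W RR=W
t=20: phase=(16,16,4,4) vs β=16 → FL=W FR=W RL=S RR=S
t=23: phase=(19,19,7,7) vs β=16 → FL=W FR=W RL=S RR=S
t=28: phase=(0,0,12,12) vs β=16 → FL=S FR=S RL=S RR=S
t=29: phase=(1,1,13,13) vs β=16 → FL=S FR=S RL=S RR=S

t=6: FL=S FR=S RL=S RR=S
t=9: FL=S FR=S RL=W RR=W
t=20: FL=W FR=W RL=S RR=S
t=23: FL=W FR=W RL=S RR=S
t=28: FL=S FR=S RL=S RR=S
t=29: FL=S FR=S RL=S RR=S


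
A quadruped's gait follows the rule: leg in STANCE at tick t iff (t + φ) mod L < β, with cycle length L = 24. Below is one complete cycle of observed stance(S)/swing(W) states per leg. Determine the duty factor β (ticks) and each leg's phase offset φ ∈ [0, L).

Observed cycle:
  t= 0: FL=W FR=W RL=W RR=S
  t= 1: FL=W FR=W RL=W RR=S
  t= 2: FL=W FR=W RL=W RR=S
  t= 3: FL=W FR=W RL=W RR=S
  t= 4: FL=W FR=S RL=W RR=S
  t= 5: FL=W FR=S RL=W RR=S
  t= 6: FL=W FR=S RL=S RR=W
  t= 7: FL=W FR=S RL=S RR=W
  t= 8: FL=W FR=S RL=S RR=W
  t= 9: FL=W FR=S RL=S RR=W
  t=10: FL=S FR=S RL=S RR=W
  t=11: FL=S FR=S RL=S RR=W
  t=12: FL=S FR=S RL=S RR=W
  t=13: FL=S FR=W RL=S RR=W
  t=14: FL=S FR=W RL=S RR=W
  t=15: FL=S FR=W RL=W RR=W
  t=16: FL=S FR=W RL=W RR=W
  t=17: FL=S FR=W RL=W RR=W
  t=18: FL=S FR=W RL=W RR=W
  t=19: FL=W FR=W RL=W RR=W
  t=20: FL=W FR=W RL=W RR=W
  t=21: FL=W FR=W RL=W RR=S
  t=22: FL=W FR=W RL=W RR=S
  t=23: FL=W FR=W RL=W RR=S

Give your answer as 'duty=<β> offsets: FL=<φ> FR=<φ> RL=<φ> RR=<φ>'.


duty β = stance ticks per leg = 9
FL: stance ticks = 9; W→S at t=10 → φ=14
FR: stance ticks = 9; W→S at t=4 → φ=20
RL: stance ticks = 9; W→S at t=6 → φ=18
RR: stance ticks = 9; W→S at t=21 → φ=3

duty=9 offsets: FL=14 FR=20 RL=18 RR=3


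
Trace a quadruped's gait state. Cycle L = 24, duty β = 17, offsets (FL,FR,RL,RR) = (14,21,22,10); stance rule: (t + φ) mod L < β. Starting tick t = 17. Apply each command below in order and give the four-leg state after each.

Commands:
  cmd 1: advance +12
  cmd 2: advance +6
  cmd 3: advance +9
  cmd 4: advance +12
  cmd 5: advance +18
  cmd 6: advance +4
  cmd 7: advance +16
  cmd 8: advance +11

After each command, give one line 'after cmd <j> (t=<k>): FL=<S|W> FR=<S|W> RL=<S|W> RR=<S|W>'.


after cmd 1 (t=29): FL=W FR=S RL=S RR=S
after cmd 2 (t=35): FL=S FR=S RL=S RR=W
after cmd 3 (t=44): FL=S FR=W RL=W RR=S
after cmd 4 (t=56): FL=W FR=S RL=S RR=W
after cmd 5 (t=74): FL=S FR=W RL=S RR=S
after cmd 6 (t=78): FL=W FR=S RL=S RR=S
after cmd 7 (t=94): FL=S FR=W RL=W RR=S
after cmd 8 (t=105): FL=W FR=S RL=S RR=W

start t=17: FL=S FR=S RL=S RR=S
cmd 1: advance +12 → t=29, phase=(19,2,3,15) → FL=W FR=S RL=S RR=S
cmd 2: advance +6 → t=35, phase=(1,8,9,21) → FL=S FR=S RL=S RR=W
cmd 3: advance +9 → t=44, phase=(10,17,18,6) → FL=S FR=W RL=W RR=S
cmd 4: advance +12 → t=56, phase=(22,5,6,18) → FL=W FR=S RL=S RR=W
cmd 5: advance +18 → t=74, phase=(16,23,0,12) → FL=S FR=W RL=S RR=S
cmd 6: advance +4 → t=78, phase=(20,3,4,16) → FL=W FR=S RL=S RR=S
cmd 7: advance +16 → t=94, phase=(12,19,20,8) → FL=S FR=W RL=W RR=S
cmd 8: advance +11 → t=105, phase=(23,6,7,19) → FL=W FR=S RL=S RR=W


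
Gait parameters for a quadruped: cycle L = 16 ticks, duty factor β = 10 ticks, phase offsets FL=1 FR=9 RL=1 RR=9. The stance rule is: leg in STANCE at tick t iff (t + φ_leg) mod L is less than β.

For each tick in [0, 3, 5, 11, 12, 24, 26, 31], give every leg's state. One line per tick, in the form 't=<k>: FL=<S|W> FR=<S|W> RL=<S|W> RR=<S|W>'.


t=0: FL=S FR=S RL=S RR=S
t=3: FL=S FR=W RL=S RR=W
t=5: FL=S FR=W RL=S RR=W
t=11: FL=W FR=S RL=W RR=S
t=12: FL=W FR=S RL=W RR=S
t=24: FL=S FR=S RL=S RR=S
t=26: FL=W FR=S RL=W RR=S
t=31: FL=S FR=S RL=S RR=S

t=0: phase=(1,9,1,9) vs β=10 → FL=S FR=S RL=S RR=S
t=3: phase=(4,12,4,12) vs β=10 → FL=S FR=W RL=S RR=W
t=5: phase=(6,14,6,14) vs β=10 → FL=S FR=W RL=S RR=W
t=11: phase=(12,4,12,4) vs β=10 → FL=W FR=S RL=W RR=S
t=12: phase=(13,5,13,5) vs β=10 → FL=W FR=S RL=W RR=S
t=24: phase=(9,1,9,1) vs β=10 → FL=S FR=S RL=S RR=S
t=26: phase=(11,3,11,3) vs β=10 → FL=W FR=S RL=W RR=S
t=31: phase=(0,8,0,8) vs β=10 → FL=S FR=S RL=S RR=S


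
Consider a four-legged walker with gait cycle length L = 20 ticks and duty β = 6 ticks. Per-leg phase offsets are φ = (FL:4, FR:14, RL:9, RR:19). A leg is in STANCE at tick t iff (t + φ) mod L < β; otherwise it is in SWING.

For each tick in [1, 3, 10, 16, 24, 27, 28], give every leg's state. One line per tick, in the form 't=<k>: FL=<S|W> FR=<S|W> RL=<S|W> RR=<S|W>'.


t=1: phase=(5,15,10,0) vs β=6 → FL=S FR=W RL=W RR=S
t=3: phase=(7,17,12,2) vs β=6 → FL=W FR=W RL=W RR=S
t=10: phase=(14,4,19,9) vs β=6 → FL=W FR=S RL=W RR=W
t=16: phase=(0,10,5,15) vs β=6 → FL=S FR=W RL=S RR=W
t=24: phase=(8,18,13,3) vs β=6 → FL=W FR=W RL=W RR=S
t=27: phase=(11,1,16,6) vs β=6 → FL=W FR=S RL=W RR=W
t=28: phase=(12,2,17,7) vs β=6 → FL=W FR=S RL=W RR=W

t=1: FL=S FR=W RL=W RR=S
t=3: FL=W FR=W RL=W RR=S
t=10: FL=W FR=S RL=W RR=W
t=16: FL=S FR=W RL=S RR=W
t=24: FL=W FR=W RL=W RR=S
t=27: FL=W FR=S RL=W RR=W
t=28: FL=W FR=S RL=W RR=W


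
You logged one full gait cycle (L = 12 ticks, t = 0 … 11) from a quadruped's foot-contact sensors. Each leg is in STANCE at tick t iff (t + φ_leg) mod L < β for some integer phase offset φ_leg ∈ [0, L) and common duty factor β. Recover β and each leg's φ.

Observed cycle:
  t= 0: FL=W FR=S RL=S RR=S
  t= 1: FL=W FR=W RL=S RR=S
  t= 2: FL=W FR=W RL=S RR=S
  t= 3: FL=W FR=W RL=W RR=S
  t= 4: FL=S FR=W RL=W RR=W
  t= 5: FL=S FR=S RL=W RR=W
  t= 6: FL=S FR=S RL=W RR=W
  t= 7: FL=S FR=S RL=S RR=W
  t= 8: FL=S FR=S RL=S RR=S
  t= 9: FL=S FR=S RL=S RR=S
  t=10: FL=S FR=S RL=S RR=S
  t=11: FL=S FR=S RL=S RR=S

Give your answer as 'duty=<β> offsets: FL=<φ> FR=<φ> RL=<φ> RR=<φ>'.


duty β = stance ticks per leg = 8
FL: stance ticks = 8; W→S at t=4 → φ=8
FR: stance ticks = 8; W→S at t=5 → φ=7
RL: stance ticks = 8; W→S at t=7 → φ=5
RR: stance ticks = 8; W→S at t=8 → φ=4

duty=8 offsets: FL=8 FR=7 RL=5 RR=4


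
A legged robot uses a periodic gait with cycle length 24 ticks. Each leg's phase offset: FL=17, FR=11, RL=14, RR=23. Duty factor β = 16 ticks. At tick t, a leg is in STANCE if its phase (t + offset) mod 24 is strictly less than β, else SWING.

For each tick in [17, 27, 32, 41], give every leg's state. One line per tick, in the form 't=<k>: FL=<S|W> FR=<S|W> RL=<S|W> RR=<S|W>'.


t=17: FL=S FR=S RL=S RR=W
t=27: FL=W FR=S RL=W RR=S
t=32: FL=S FR=W RL=W RR=S
t=41: FL=S FR=S RL=S RR=W

t=17: phase=(10,4,7,16) vs β=16 → FL=S FR=S RL=S RR=W
t=27: phase=(20,14,17,2) vs β=16 → FL=W FR=S RL=W RR=S
t=32: phase=(1,19,22,7) vs β=16 → FL=S FR=W RL=W RR=S
t=41: phase=(10,4,7,16) vs β=16 → FL=S FR=S RL=S RR=W


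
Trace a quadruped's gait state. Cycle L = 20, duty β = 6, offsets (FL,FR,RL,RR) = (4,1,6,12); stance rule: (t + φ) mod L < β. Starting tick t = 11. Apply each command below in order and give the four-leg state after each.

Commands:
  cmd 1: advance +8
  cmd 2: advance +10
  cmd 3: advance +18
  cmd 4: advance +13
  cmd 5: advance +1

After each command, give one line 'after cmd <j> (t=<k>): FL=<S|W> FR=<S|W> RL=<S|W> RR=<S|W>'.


start t=11: FL=W FR=W RL=W RR=S
cmd 1: advance +8 → t=19, phase=(3,0,5,11) → FL=S FR=S RL=S RR=W
cmd 2: advance +10 → t=29, phase=(13,10,15,1) → FL=W FR=W RL=W RR=S
cmd 3: advance +18 → t=47, phase=(11,8,13,19) → FL=W FR=W RL=W RR=W
cmd 4: advance +13 → t=60, phase=(4,1,6,12) → FL=S FR=S RL=W RR=W
cmd 5: advance +1 → t=61, phase=(5,2,7,13) → FL=S FR=S RL=W RR=W

after cmd 1 (t=19): FL=S FR=S RL=S RR=W
after cmd 2 (t=29): FL=W FR=W RL=W RR=S
after cmd 3 (t=47): FL=W FR=W RL=W RR=W
after cmd 4 (t=60): FL=S FR=S RL=W RR=W
after cmd 5 (t=61): FL=S FR=S RL=W RR=W


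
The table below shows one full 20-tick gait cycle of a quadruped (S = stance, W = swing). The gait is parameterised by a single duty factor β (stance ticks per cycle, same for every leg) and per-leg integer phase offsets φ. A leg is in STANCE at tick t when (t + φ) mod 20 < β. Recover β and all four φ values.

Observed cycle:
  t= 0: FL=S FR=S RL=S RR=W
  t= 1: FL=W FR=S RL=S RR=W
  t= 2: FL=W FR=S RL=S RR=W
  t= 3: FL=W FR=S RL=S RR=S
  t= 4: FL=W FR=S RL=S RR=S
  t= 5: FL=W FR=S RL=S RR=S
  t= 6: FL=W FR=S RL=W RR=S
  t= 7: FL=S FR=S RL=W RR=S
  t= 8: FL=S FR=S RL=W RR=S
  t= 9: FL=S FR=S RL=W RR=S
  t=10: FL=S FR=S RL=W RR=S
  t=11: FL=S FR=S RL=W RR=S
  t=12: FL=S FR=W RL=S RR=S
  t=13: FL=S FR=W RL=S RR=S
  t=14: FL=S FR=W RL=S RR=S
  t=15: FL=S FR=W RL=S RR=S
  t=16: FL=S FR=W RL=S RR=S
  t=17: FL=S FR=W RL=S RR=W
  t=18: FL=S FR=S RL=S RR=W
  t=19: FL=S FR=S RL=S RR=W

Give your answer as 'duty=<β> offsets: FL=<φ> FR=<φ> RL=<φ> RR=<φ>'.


duty β = stance ticks per leg = 14
FL: stance ticks = 14; W→S at t=7 → φ=13
FR: stance ticks = 14; W→S at t=18 → φ=2
RL: stance ticks = 14; W→S at t=12 → φ=8
RR: stance ticks = 14; W→S at t=3 → φ=17

duty=14 offsets: FL=13 FR=2 RL=8 RR=17


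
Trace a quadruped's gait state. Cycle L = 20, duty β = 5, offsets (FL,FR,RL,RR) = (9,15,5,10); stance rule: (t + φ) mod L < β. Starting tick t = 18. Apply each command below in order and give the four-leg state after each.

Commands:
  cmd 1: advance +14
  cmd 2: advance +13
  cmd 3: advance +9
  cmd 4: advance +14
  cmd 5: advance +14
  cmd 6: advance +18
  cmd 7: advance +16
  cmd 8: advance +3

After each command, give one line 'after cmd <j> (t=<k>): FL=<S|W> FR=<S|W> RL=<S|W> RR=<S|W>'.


after cmd 1 (t=32): FL=S FR=W RL=W RR=S
after cmd 2 (t=45): FL=W FR=S RL=W RR=W
after cmd 3 (t=54): FL=S FR=W RL=W RR=S
after cmd 4 (t=68): FL=W FR=S RL=W RR=W
after cmd 5 (t=82): FL=W FR=W RL=W RR=W
after cmd 6 (t=100): FL=W FR=W RL=W RR=W
after cmd 7 (t=116): FL=W FR=W RL=S RR=W
after cmd 8 (t=119): FL=W FR=W RL=S RR=W

start t=18: FL=W FR=W RL=S RR=W
cmd 1: advance +14 → t=32, phase=(1,7,17,2) → FL=S FR=W RL=W RR=S
cmd 2: advance +13 → t=45, phase=(14,0,10,15) → FL=W FR=S RL=W RR=W
cmd 3: advance +9 → t=54, phase=(3,9,19,4) → FL=S FR=W RL=W RR=S
cmd 4: advance +14 → t=68, phase=(17,3,13,18) → FL=W FR=S RL=W RR=W
cmd 5: advance +14 → t=82, phase=(11,17,7,12) → FL=W FR=W RL=W RR=W
cmd 6: advance +18 → t=100, phase=(9,15,5,10) → FL=W FR=W RL=W RR=W
cmd 7: advance +16 → t=116, phase=(5,11,1,6) → FL=W FR=W RL=S RR=W
cmd 8: advance +3 → t=119, phase=(8,14,4,9) → FL=W FR=W RL=S RR=W


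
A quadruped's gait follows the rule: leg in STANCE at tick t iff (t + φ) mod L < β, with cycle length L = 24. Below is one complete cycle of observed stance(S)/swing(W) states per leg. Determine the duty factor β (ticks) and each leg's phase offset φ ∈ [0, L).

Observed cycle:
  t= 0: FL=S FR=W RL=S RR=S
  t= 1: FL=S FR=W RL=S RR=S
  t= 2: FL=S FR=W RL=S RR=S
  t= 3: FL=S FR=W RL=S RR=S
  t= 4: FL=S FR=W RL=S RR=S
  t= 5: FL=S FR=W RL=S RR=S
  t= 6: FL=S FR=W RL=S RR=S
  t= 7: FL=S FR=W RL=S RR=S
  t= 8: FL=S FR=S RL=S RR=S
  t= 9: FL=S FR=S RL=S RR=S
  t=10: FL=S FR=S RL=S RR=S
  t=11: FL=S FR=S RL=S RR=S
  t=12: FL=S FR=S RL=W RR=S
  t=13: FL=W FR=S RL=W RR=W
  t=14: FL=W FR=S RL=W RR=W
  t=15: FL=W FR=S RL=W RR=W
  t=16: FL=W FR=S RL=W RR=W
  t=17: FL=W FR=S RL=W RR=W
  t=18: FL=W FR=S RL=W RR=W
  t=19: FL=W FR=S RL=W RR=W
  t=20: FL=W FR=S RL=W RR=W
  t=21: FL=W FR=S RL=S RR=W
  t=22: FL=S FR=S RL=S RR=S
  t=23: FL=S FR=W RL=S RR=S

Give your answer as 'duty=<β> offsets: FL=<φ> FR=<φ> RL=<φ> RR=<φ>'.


duty=15 offsets: FL=2 FR=16 RL=3 RR=2

duty β = stance ticks per leg = 15
FL: stance ticks = 15; W→S at t=22 → φ=2
FR: stance ticks = 15; W→S at t=8 → φ=16
RL: stance ticks = 15; W→S at t=21 → φ=3
RR: stance ticks = 15; W→S at t=22 → φ=2


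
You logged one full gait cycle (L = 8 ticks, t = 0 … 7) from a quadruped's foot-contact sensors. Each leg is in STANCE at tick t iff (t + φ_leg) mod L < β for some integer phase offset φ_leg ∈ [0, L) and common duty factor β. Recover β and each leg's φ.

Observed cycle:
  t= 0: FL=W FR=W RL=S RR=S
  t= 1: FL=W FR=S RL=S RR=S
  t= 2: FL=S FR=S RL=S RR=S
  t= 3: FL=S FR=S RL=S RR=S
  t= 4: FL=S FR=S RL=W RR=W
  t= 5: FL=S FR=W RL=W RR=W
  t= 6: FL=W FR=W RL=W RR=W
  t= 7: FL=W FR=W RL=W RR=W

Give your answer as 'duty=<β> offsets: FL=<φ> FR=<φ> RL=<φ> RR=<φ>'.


duty β = stance ticks per leg = 4
FL: stance ticks = 4; W→S at t=2 → φ=6
FR: stance ticks = 4; W→S at t=1 → φ=7
RL: stance ticks = 4; W→S at t=0 → φ=0
RR: stance ticks = 4; W→S at t=0 → φ=0

duty=4 offsets: FL=6 FR=7 RL=0 RR=0


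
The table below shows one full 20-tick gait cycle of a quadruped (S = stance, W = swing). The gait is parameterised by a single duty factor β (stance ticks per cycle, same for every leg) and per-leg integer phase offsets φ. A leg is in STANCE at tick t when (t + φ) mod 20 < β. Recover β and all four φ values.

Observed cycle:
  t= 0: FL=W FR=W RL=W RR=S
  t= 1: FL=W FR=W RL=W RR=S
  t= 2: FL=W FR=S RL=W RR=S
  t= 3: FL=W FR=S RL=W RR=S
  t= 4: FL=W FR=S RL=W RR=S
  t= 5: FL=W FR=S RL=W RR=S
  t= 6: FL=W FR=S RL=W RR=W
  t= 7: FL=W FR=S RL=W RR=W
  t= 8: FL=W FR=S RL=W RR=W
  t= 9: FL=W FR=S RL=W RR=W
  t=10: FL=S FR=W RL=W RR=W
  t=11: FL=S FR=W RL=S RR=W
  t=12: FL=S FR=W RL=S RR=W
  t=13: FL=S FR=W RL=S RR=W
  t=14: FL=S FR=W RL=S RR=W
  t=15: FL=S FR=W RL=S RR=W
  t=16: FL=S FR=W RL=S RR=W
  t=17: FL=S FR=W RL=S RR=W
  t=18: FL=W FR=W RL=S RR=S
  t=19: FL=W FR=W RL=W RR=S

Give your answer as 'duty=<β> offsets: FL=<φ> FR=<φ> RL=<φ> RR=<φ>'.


duty β = stance ticks per leg = 8
FL: stance ticks = 8; W→S at t=10 → φ=10
FR: stance ticks = 8; W→S at t=2 → φ=18
RL: stance ticks = 8; W→S at t=11 → φ=9
RR: stance ticks = 8; W→S at t=18 → φ=2

duty=8 offsets: FL=10 FR=18 RL=9 RR=2


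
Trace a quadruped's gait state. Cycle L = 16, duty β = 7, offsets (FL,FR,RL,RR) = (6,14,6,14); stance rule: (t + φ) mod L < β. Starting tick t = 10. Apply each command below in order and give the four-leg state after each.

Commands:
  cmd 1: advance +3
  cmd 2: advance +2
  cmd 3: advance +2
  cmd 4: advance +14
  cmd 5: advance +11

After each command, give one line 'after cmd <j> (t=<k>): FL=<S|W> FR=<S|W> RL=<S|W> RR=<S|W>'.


after cmd 1 (t=13): FL=S FR=W RL=S RR=W
after cmd 2 (t=15): FL=S FR=W RL=S RR=W
after cmd 3 (t=17): FL=W FR=W RL=W RR=W
after cmd 4 (t=31): FL=S FR=W RL=S RR=W
after cmd 5 (t=42): FL=S FR=W RL=S RR=W

start t=10: FL=S FR=W RL=S RR=W
cmd 1: advance +3 → t=13, phase=(3,11,3,11) → FL=S FR=W RL=S RR=W
cmd 2: advance +2 → t=15, phase=(5,13,5,13) → FL=S FR=W RL=S RR=W
cmd 3: advance +2 → t=17, phase=(7,15,7,15) → FL=W FR=W RL=W RR=W
cmd 4: advance +14 → t=31, phase=(5,13,5,13) → FL=S FR=W RL=S RR=W
cmd 5: advance +11 → t=42, phase=(0,8,0,8) → FL=S FR=W RL=S RR=W


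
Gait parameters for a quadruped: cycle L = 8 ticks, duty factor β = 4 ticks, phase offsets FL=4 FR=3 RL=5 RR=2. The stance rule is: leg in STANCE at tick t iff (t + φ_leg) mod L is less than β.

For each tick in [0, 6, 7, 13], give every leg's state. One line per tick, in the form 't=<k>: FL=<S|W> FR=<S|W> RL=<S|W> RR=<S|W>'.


t=0: FL=W FR=S RL=W RR=S
t=6: FL=S FR=S RL=S RR=S
t=7: FL=S FR=S RL=W RR=S
t=13: FL=S FR=S RL=S RR=W

t=0: phase=(4,3,5,2) vs β=4 → FL=W FR=S RL=W RR=S
t=6: phase=(2,1,3,0) vs β=4 → FL=S FR=S RL=S RR=S
t=7: phase=(3,2,4,1) vs β=4 → FL=S FR=S RL=W RR=S
t=13: phase=(1,0,2,7) vs β=4 → FL=S FR=S RL=S RR=W


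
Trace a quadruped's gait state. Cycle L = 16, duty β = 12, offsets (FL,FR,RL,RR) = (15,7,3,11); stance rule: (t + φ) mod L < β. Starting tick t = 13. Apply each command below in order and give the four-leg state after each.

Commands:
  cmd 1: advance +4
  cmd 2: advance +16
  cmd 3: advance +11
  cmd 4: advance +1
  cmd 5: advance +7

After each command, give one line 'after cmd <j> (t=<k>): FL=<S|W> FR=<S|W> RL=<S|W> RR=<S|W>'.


start t=13: FL=W FR=S RL=S RR=S
cmd 1: advance +4 → t=17, phase=(0,8,4,12) → FL=S FR=S RL=S RR=W
cmd 2: advance +16 → t=33, phase=(0,8,4,12) → FL=S FR=S RL=S RR=W
cmd 3: advance +11 → t=44, phase=(11,3,15,7) → FL=S FR=S RL=W RR=S
cmd 4: advance +1 → t=45, phase=(12,4,0,8) → FL=W FR=S RL=S RR=S
cmd 5: advance +7 → t=52, phase=(3,11,7,15) → FL=S FR=S RL=S RR=W

after cmd 1 (t=17): FL=S FR=S RL=S RR=W
after cmd 2 (t=33): FL=S FR=S RL=S RR=W
after cmd 3 (t=44): FL=S FR=S RL=W RR=S
after cmd 4 (t=45): FL=W FR=S RL=S RR=S
after cmd 5 (t=52): FL=S FR=S RL=S RR=W


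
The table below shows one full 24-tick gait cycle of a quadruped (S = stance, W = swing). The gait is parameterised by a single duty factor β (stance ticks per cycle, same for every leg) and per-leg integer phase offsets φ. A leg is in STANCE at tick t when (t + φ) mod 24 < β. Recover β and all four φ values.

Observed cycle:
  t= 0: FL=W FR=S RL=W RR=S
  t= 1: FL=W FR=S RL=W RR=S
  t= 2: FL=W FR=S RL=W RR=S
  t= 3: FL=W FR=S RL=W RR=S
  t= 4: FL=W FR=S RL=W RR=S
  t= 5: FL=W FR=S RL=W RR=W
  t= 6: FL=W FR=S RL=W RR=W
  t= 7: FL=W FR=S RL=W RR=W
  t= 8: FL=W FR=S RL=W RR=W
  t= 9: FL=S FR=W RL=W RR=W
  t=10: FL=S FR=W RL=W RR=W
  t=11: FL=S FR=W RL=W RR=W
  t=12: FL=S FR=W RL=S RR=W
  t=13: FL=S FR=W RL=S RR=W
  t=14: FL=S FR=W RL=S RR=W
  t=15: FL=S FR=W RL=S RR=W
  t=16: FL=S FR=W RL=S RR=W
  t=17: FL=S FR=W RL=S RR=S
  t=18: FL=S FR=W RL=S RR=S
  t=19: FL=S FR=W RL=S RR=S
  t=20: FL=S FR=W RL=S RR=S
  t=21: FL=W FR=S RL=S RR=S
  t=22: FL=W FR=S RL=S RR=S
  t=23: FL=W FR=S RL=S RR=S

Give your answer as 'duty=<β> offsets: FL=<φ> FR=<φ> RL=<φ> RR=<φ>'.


duty β = stance ticks per leg = 12
FL: stance ticks = 12; W→S at t=9 → φ=15
FR: stance ticks = 12; W→S at t=21 → φ=3
RL: stance ticks = 12; W→S at t=12 → φ=12
RR: stance ticks = 12; W→S at t=17 → φ=7

duty=12 offsets: FL=15 FR=3 RL=12 RR=7


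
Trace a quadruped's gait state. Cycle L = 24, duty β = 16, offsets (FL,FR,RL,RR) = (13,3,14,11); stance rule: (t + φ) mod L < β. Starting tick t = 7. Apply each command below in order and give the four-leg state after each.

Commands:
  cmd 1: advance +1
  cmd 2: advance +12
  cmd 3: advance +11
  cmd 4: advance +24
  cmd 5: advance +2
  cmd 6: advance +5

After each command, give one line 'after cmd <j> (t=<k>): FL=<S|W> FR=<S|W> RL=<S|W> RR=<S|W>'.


start t=7: FL=W FR=S RL=W RR=W
cmd 1: advance +1 → t=8, phase=(21,11,22,19) → FL=W FR=S RL=W RR=W
cmd 2: advance +12 → t=20, phase=(9,23,10,7) → FL=S FR=W RL=S RR=S
cmd 3: advance +11 → t=31, phase=(20,10,21,18) → FL=W FR=S RL=W RR=W
cmd 4: advance +24 → t=55, phase=(20,10,21,18) → FL=W FR=S RL=W RR=W
cmd 5: advance +2 → t=57, phase=(22,12,23,20) → FL=W FR=S RL=W RR=W
cmd 6: advance +5 → t=62, phase=(3,17,4,1) → FL=S FR=W RL=S RR=S

after cmd 1 (t=8): FL=W FR=S RL=W RR=W
after cmd 2 (t=20): FL=S FR=W RL=S RR=S
after cmd 3 (t=31): FL=W FR=S RL=W RR=W
after cmd 4 (t=55): FL=W FR=S RL=W RR=W
after cmd 5 (t=57): FL=W FR=S RL=W RR=W
after cmd 6 (t=62): FL=S FR=W RL=S RR=S


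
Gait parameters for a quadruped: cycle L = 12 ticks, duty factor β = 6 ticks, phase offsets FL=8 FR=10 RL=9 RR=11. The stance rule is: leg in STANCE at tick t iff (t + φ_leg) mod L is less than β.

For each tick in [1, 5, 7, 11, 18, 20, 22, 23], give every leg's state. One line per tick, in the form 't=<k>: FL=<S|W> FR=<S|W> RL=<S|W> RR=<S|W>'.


t=1: FL=W FR=W RL=W RR=S
t=5: FL=S FR=S RL=S RR=S
t=7: FL=S FR=S RL=S RR=W
t=11: FL=W FR=W RL=W RR=W
t=18: FL=S FR=S RL=S RR=S
t=20: FL=S FR=W RL=S RR=W
t=22: FL=W FR=W RL=W RR=W
t=23: FL=W FR=W RL=W RR=W

t=1: phase=(9,11,10,0) vs β=6 → FL=W FR=W RL=W RR=S
t=5: phase=(1,3,2,4) vs β=6 → FL=S FR=S RL=S RR=S
t=7: phase=(3,5,4,6) vs β=6 → FL=S FR=S RL=S RR=W
t=11: phase=(7,9,8,10) vs β=6 → FL=W FR=W RL=W RR=W
t=18: phase=(2,4,3,5) vs β=6 → FL=S FR=S RL=S RR=S
t=20: phase=(4,6,5,7) vs β=6 → FL=S FR=W RL=S RR=W
t=22: phase=(6,8,7,9) vs β=6 → FL=W FR=W RL=W RR=W
t=23: phase=(7,9,8,10) vs β=6 → FL=W FR=W RL=W RR=W


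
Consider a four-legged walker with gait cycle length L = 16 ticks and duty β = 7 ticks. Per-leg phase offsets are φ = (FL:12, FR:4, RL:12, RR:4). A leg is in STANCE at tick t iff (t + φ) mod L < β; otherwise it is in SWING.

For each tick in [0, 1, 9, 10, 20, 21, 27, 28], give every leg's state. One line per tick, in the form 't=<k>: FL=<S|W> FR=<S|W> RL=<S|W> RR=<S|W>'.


t=0: FL=W FR=S RL=W RR=S
t=1: FL=W FR=S RL=W RR=S
t=9: FL=S FR=W RL=S RR=W
t=10: FL=S FR=W RL=S RR=W
t=20: FL=S FR=W RL=S RR=W
t=21: FL=S FR=W RL=S RR=W
t=27: FL=W FR=W RL=W RR=W
t=28: FL=W FR=S RL=W RR=S

t=0: phase=(12,4,12,4) vs β=7 → FL=W FR=S RL=W RR=S
t=1: phase=(13,5,13,5) vs β=7 → FL=W FR=S RL=W RR=S
t=9: phase=(5,13,5,13) vs β=7 → FL=S FR=W RL=S RR=W
t=10: phase=(6,14,6,14) vs β=7 → FL=S FR=W RL=S RR=W
t=20: phase=(0,8,0,8) vs β=7 → FL=S FR=W RL=S RR=W
t=21: phase=(1,9,1,9) vs β=7 → FL=S FR=W RL=S RR=W
t=27: phase=(7,15,7,15) vs β=7 → FL=W FR=W RL=W RR=W
t=28: phase=(8,0,8,0) vs β=7 → FL=W FR=S RL=W RR=S


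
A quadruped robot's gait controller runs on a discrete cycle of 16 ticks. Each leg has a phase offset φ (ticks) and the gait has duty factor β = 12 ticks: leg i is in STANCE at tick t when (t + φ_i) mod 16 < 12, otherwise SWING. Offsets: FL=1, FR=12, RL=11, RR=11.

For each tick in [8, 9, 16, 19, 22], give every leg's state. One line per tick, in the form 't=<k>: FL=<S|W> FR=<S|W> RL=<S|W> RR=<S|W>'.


t=8: FL=S FR=S RL=S RR=S
t=9: FL=S FR=S RL=S RR=S
t=16: FL=S FR=W RL=S RR=S
t=19: FL=S FR=W RL=W RR=W
t=22: FL=S FR=S RL=S RR=S

t=8: phase=(9,4,3,3) vs β=12 → FL=S FR=S RL=S RR=S
t=9: phase=(10,5,4,4) vs β=12 → FL=S FR=S RL=S RR=S
t=16: phase=(1,12,11,11) vs β=12 → FL=S FR=W RL=S RR=S
t=19: phase=(4,15,14,14) vs β=12 → FL=S FR=W RL=W RR=W
t=22: phase=(7,2,1,1) vs β=12 → FL=S FR=S RL=S RR=S


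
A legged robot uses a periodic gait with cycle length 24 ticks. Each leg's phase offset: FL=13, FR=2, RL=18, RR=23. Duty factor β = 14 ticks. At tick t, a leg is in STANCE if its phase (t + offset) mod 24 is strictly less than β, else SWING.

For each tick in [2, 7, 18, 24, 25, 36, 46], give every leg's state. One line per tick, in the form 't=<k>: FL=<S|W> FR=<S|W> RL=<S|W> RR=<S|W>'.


t=2: FL=W FR=S RL=W RR=S
t=7: FL=W FR=S RL=S RR=S
t=18: FL=S FR=W RL=S RR=W
t=24: FL=S FR=S RL=W RR=W
t=25: FL=W FR=S RL=W RR=S
t=36: FL=S FR=W RL=S RR=S
t=46: FL=S FR=S RL=W RR=W

t=2: phase=(15,4,20,1) vs β=14 → FL=W FR=S RL=W RR=S
t=7: phase=(20,9,1,6) vs β=14 → FL=W FR=S RL=S RR=S
t=18: phase=(7,20,12,17) vs β=14 → FL=S FR=W RL=S RR=W
t=24: phase=(13,2,18,23) vs β=14 → FL=S FR=S RL=W RR=W
t=25: phase=(14,3,19,0) vs β=14 → FL=W FR=S RL=W RR=S
t=36: phase=(1,14,6,11) vs β=14 → FL=S FR=W RL=S RR=S
t=46: phase=(11,0,16,21) vs β=14 → FL=S FR=S RL=W RR=W


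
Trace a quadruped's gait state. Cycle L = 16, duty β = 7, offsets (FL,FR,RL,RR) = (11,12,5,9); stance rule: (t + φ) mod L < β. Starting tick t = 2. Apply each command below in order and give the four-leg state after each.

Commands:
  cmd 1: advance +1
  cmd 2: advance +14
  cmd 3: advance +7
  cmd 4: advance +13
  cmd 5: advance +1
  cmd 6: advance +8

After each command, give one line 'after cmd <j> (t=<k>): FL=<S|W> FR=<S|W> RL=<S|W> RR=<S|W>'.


after cmd 1 (t=3): FL=W FR=W RL=W RR=W
after cmd 2 (t=17): FL=W FR=W RL=S RR=W
after cmd 3 (t=24): FL=S FR=S RL=W RR=S
after cmd 4 (t=37): FL=S FR=S RL=W RR=W
after cmd 5 (t=38): FL=S FR=S RL=W RR=W
after cmd 6 (t=46): FL=W FR=W RL=S RR=W

start t=2: FL=W FR=W RL=W RR=W
cmd 1: advance +1 → t=3, phase=(14,15,8,12) → FL=W FR=W RL=W RR=W
cmd 2: advance +14 → t=17, phase=(12,13,6,10) → FL=W FR=W RL=S RR=W
cmd 3: advance +7 → t=24, phase=(3,4,13,1) → FL=S FR=S RL=W RR=S
cmd 4: advance +13 → t=37, phase=(0,1,10,14) → FL=S FR=S RL=W RR=W
cmd 5: advance +1 → t=38, phase=(1,2,11,15) → FL=S FR=S RL=W RR=W
cmd 6: advance +8 → t=46, phase=(9,10,3,7) → FL=W FR=W RL=S RR=W


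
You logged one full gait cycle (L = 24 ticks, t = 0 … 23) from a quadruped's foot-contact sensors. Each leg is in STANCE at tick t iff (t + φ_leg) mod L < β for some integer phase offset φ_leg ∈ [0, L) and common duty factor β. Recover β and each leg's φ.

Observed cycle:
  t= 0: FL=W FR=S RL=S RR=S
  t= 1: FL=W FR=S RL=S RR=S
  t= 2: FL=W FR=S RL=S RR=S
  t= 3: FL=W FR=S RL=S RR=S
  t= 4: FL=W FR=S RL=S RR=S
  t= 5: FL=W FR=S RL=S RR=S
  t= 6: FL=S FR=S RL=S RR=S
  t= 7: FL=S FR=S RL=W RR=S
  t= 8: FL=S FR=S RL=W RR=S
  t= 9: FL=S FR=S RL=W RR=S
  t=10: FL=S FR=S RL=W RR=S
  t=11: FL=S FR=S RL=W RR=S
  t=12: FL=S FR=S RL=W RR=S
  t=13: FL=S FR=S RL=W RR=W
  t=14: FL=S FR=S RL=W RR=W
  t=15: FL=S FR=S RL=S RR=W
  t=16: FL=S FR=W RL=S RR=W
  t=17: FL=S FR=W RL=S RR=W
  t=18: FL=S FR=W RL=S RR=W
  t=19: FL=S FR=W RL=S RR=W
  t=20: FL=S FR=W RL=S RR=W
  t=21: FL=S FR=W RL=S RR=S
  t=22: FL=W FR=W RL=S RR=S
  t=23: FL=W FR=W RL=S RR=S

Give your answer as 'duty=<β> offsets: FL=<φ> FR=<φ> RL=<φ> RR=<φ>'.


duty=16 offsets: FL=18 FR=0 RL=9 RR=3

duty β = stance ticks per leg = 16
FL: stance ticks = 16; W→S at t=6 → φ=18
FR: stance ticks = 16; W→S at t=0 → φ=0
RL: stance ticks = 16; W→S at t=15 → φ=9
RR: stance ticks = 16; W→S at t=21 → φ=3
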